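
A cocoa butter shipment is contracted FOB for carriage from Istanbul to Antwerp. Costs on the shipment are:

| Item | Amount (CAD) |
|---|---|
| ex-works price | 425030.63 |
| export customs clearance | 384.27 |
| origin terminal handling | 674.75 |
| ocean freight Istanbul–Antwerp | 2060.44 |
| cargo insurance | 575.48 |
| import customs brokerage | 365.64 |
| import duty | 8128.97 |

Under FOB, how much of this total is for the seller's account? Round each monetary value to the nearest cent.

FOB: the seller bears costs until goods are on board at the origin port; the buyer bears freight, insurance and all costs thereafter.
Seller's account: goods 425030.63 + export clearance 384.27 + origin terminal 674.75 = 426089.65
Buyer's account: freight 2060.44 + insurance 575.48 + brokerage 365.64 + duty 8128.97 = 11130.53

Seller's account: CAD 426089.65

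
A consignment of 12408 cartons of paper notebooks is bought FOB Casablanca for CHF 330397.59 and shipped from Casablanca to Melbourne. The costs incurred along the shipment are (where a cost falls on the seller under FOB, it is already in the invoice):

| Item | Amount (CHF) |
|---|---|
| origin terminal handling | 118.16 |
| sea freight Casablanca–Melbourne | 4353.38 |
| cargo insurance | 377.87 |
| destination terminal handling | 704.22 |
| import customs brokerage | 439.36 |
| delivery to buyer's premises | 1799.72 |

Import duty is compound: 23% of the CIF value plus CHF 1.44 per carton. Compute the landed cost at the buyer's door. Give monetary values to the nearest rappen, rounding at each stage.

FOB: the seller bears costs until goods are on board at the origin port; the buyer bears freight, insurance and all costs thereafter.
Already in the invoice (seller's account under FOB): origin terminal — exclude.
CIF value = FOB price + freight + insurance = 330397.59 + 4353.38 + 377.87 = 335128.84
Ad valorem component: 335128.84 × 23% = 77079.63
Specific component: 12408 × 1.44 = 17867.52
Import duty = 77079.63 + 17867.52 = 94947.15
Buyer bears: freight 4353.38 + insurance 377.87 + destination terminal 704.22 + brokerage 439.36 + delivery 1799.72 + duty 94947.15 = 102621.70
Landed cost = invoice 330397.59 + 102621.70 = 433019.29

Total landed cost: CHF 433019.29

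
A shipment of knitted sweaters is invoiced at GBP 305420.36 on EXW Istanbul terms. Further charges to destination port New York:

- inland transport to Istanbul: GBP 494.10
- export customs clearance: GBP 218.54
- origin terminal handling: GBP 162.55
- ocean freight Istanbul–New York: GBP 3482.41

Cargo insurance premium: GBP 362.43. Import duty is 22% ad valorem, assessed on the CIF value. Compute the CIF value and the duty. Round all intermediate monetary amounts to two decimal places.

CIF = EXW price + pre-shipment costs + freight + insurance
CIF = 305420.36 + 494.10 + 218.54 + 162.55 + 3482.41 + 362.43 = 310140.39
Import duty = 310140.39 × 22% = 68230.89

CIF value: GBP 310140.39; import duty: GBP 68230.89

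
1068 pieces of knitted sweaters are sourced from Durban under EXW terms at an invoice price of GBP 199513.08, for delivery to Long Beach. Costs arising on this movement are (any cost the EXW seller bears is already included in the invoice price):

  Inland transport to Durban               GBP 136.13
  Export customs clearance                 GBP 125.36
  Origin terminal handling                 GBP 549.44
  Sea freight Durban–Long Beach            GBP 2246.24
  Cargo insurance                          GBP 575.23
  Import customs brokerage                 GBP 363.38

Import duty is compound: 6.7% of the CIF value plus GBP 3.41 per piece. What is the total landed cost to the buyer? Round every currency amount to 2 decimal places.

Total landed cost: GBP 220761.49

EXW: the seller makes goods available at their premises; the buyer bears all onward costs.
CIF value = EXW price + inland to port + export clearance + origin terminal + freight + insurance = 199513.08 + 136.13 + 125.36 + 549.44 + 2246.24 + 575.23 = 203145.48
Ad valorem component: 203145.48 × 6.7% = 13610.75
Specific component: 1068 × 3.41 = 3641.88
Import duty = 13610.75 + 3641.88 = 17252.63
Buyer bears: inland to port 136.13 + export clearance 125.36 + origin terminal 549.44 + freight 2246.24 + insurance 575.23 + brokerage 363.38 + duty 17252.63 = 21248.41
Landed cost = invoice 199513.08 + 21248.41 = 220761.49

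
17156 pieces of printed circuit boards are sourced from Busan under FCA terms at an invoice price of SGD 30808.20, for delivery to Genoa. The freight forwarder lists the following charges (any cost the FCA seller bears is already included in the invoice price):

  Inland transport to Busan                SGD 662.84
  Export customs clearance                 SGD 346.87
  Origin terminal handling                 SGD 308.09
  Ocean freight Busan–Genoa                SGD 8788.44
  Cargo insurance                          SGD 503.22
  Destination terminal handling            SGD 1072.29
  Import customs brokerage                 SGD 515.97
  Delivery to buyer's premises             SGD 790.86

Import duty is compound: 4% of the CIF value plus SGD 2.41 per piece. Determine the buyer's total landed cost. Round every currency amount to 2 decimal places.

FCA: the seller delivers export-cleared goods to the carrier; the buyer bears costs from that point.
Already in the invoice (seller's account under FCA): inland to port, export clearance — exclude.
CIF value = FCA price + origin terminal + freight + insurance = 30808.20 + 308.09 + 8788.44 + 503.22 = 40407.95
Ad valorem component: 40407.95 × 4% = 1616.32
Specific component: 17156 × 2.41 = 41345.96
Import duty = 1616.32 + 41345.96 = 42962.28
Buyer bears: origin terminal 308.09 + freight 8788.44 + insurance 503.22 + destination terminal 1072.29 + brokerage 515.97 + delivery 790.86 + duty 42962.28 = 54941.15
Landed cost = invoice 30808.20 + 54941.15 = 85749.35

Total landed cost: SGD 85749.35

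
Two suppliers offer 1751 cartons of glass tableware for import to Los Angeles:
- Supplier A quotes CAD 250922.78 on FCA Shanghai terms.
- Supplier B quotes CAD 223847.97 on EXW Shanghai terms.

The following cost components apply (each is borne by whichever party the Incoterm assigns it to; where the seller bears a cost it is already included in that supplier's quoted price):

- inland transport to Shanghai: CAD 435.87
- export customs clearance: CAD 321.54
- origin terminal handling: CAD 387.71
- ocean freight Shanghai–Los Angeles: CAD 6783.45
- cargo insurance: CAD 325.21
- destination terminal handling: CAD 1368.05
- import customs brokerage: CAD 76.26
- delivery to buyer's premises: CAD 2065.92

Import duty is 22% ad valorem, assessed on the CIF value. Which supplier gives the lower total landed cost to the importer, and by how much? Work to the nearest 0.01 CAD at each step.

Supplier A (FCA):
CIF value = FCA price + origin terminal + freight + insurance = 250922.78 + 387.71 + 6783.45 + 325.21 = 258419.15
Import duty = 258419.15 × 22% = 56852.21
Buyer bears (A): 387.71 + 6783.45 + 325.21 + 1368.05 + 76.26 + 2065.92 = 11006.60
Landed cost (A) = invoice 250922.78 + 11006.60 + duty 56852.21 = 318781.59
Supplier B (EXW):
CIF value = EXW price + inland to port + export clearance + origin terminal + freight + insurance = 223847.97 + 435.87 + 321.54 + 387.71 + 6783.45 + 325.21 = 232101.75
Import duty = 232101.75 × 22% = 51062.39
Buyer bears (B): 435.87 + 321.54 + 387.71 + 6783.45 + 325.21 + 1368.05 + 76.26 + 2065.92 = 11764.01
Landed cost (B) = invoice 223847.97 + 11764.01 + duty 51062.39 = 286674.37
Difference = |318781.59 − 286674.37| = 32107.22

Supplier B is cheaper by CAD 32107.22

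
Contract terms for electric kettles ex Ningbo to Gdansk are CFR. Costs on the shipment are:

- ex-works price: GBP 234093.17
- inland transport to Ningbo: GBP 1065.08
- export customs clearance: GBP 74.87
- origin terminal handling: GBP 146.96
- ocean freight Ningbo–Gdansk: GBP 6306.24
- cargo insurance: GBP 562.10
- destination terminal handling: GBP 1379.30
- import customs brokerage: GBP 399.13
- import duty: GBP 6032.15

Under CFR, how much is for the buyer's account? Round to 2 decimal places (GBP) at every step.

CFR: the seller pays costs through ocean freight to the destination port, but not insurance.
Seller's account: goods 234093.17 + inland to port 1065.08 + export clearance 74.87 + origin terminal 146.96 + freight 6306.24 = 241686.32
Buyer's account: insurance 562.10 + destination terminal 1379.30 + brokerage 399.13 + duty 6032.15 = 8372.68

Buyer's account: GBP 8372.68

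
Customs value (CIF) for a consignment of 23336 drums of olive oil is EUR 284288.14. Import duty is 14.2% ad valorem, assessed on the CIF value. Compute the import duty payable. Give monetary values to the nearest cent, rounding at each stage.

Import duty: EUR 40368.92

Import duty = 284288.14 × 14.2% = 40368.92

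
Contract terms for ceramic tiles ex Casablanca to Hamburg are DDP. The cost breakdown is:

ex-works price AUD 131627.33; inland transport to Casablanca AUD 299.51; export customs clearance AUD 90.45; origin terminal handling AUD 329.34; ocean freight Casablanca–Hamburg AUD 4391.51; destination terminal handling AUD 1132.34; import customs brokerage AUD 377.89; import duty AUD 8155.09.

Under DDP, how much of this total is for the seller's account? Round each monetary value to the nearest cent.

Seller's account: AUD 146403.46

DDP: the seller bears all costs including import duty.
Seller's account: goods 131627.33 + inland to port 299.51 + export clearance 90.45 + origin terminal 329.34 + freight 4391.51 + destination terminal 1132.34 + brokerage 377.89 + duty 8155.09 = 146403.46
Buyer's account: 0.00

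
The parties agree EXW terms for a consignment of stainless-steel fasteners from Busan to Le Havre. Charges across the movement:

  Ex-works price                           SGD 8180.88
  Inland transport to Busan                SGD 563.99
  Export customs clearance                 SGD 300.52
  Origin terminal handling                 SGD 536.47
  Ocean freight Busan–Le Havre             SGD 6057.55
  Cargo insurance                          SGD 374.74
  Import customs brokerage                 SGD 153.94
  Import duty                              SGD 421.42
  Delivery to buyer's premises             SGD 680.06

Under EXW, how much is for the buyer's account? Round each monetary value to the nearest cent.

EXW: the seller makes goods available at their premises; the buyer bears all onward costs.
Seller's account: goods 8180.88 = 8180.88
Buyer's account: inland to port 563.99 + export clearance 300.52 + origin terminal 536.47 + freight 6057.55 + insurance 374.74 + brokerage 153.94 + duty 421.42 + delivery 680.06 = 9088.69

Buyer's account: SGD 9088.69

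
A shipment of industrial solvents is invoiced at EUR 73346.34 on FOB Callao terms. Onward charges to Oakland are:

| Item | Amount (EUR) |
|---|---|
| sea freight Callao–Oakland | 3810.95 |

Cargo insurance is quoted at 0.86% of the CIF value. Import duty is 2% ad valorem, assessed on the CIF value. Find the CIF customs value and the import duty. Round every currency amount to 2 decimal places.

CIF value: EUR 77826.60; import duty: EUR 1556.53

Let C be the CIF value. C = FOB price + freight + 0.86% × C
C − 0.86% × C = 73346.34 + 3810.95
0.9914 × C = 77157.29
C = 77157.29 / 0.9914 = 77826.60
Insurance premium = 0.86% × 77826.60 = 669.31
Import duty = 77826.60 × 2% = 1556.53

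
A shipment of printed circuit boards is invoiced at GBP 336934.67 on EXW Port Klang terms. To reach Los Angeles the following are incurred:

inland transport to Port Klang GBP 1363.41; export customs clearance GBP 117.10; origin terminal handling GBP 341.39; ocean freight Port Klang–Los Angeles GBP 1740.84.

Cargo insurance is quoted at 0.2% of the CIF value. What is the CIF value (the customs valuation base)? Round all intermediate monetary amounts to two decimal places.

CIF value: GBP 341179.77

Let C be the CIF value. C = EXW price + pre-shipment costs + freight + 0.2% × C
C − 0.2% × C = 336934.67 + 1363.41 + 117.10 + 341.39 + 1740.84
0.998 × C = 340497.41
C = 340497.41 / 0.998 = 341179.77
Insurance premium = 0.2% × 341179.77 = 682.36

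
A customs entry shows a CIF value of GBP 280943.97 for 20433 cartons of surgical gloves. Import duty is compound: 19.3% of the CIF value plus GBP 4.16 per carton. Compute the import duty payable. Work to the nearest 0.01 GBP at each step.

Ad valorem component: 280943.97 × 19.3% = 54222.19
Specific component: 20433 × 4.16 = 85001.28
Import duty = 54222.19 + 85001.28 = 139223.47

Import duty: GBP 139223.47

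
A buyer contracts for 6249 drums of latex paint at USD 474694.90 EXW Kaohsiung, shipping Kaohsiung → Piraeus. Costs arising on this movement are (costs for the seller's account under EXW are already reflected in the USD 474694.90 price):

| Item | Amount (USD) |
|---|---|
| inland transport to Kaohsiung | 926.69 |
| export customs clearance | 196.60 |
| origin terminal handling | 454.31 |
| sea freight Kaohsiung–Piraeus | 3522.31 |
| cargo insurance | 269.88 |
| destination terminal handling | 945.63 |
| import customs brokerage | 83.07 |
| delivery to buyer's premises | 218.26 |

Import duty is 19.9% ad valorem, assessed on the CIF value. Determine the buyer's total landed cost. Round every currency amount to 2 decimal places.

EXW: the seller makes goods available at their premises; the buyer bears all onward costs.
CIF value = EXW price + inland to port + export clearance + origin terminal + freight + insurance = 474694.90 + 926.69 + 196.60 + 454.31 + 3522.31 + 269.88 = 480064.69
Import duty = 480064.69 × 19.9% = 95532.87
Buyer bears: inland to port 926.69 + export clearance 196.60 + origin terminal 454.31 + freight 3522.31 + insurance 269.88 + destination terminal 945.63 + brokerage 83.07 + delivery 218.26 + duty 95532.87 = 102149.62
Landed cost = invoice 474694.90 + 102149.62 = 576844.52

Total landed cost: USD 576844.52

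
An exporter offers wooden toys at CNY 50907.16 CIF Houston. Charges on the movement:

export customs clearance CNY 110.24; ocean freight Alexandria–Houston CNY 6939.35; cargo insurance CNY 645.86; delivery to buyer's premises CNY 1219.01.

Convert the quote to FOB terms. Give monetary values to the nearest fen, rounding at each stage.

Not relevant to the conversion: export clearance — on the seller under both CIF and FOB; already in the CIF price and stays in the FOB price. delivery — on the buyer under both terms; not part of either seller's price.
From CIF to FOB, the seller no longer bears: freight, insurance.
FOB price = 50907.16 − 6939.35 − 645.86 = 43321.95

FOB price: CNY 43321.95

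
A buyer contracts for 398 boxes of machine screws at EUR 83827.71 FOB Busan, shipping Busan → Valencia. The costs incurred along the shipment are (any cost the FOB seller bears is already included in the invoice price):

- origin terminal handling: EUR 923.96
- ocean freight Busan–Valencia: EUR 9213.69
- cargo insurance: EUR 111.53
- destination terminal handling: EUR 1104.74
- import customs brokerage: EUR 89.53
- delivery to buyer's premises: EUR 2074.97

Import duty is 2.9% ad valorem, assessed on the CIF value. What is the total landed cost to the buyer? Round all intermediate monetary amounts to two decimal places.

Total landed cost: EUR 99123.60

FOB: the seller bears costs until goods are on board at the origin port; the buyer bears freight, insurance and all costs thereafter.
Already in the invoice (seller's account under FOB): origin terminal — exclude.
CIF value = FOB price + freight + insurance = 83827.71 + 9213.69 + 111.53 = 93152.93
Import duty = 93152.93 × 2.9% = 2701.43
Buyer bears: freight 9213.69 + insurance 111.53 + destination terminal 1104.74 + brokerage 89.53 + delivery 2074.97 + duty 2701.43 = 15295.89
Landed cost = invoice 83827.71 + 15295.89 = 99123.60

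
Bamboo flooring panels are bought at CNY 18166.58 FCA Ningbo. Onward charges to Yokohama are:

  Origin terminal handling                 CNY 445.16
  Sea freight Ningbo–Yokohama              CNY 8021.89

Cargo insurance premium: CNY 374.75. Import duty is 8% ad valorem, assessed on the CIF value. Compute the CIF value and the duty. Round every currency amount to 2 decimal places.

CIF value: CNY 27008.38; import duty: CNY 2160.67

CIF = FCA price + pre-shipment costs + freight + insurance
CIF = 18166.58 + 445.16 + 8021.89 + 374.75 = 27008.38
Import duty = 27008.38 × 8% = 2160.67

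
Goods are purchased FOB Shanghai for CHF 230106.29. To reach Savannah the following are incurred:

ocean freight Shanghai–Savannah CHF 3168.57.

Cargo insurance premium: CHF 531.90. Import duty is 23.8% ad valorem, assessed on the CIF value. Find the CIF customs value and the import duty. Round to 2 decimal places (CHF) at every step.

CIF value: CHF 233806.76; import duty: CHF 55646.01

CIF = FOB price + freight + insurance
CIF = 230106.29 + 3168.57 + 531.90 = 233806.76
Import duty = 233806.76 × 23.8% = 55646.01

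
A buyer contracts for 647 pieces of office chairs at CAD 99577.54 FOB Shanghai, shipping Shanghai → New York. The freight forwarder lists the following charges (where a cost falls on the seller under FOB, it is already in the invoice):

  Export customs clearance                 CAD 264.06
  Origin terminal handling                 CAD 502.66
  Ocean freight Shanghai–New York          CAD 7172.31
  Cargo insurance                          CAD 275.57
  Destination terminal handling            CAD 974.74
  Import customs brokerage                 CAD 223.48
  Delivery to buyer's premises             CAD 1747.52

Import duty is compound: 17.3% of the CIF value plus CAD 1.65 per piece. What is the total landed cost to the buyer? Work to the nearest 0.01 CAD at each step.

FOB: the seller bears costs until goods are on board at the origin port; the buyer bears freight, insurance and all costs thereafter.
Already in the invoice (seller's account under FOB): export clearance, origin terminal — exclude.
CIF value = FOB price + freight + insurance = 99577.54 + 7172.31 + 275.57 = 107025.42
Ad valorem component: 107025.42 × 17.3% = 18515.40
Specific component: 647 × 1.65 = 1067.55
Import duty = 18515.40 + 1067.55 = 19582.95
Buyer bears: freight 7172.31 + insurance 275.57 + destination terminal 974.74 + brokerage 223.48 + delivery 1747.52 + duty 19582.95 = 29976.57
Landed cost = invoice 99577.54 + 29976.57 = 129554.11

Total landed cost: CAD 129554.11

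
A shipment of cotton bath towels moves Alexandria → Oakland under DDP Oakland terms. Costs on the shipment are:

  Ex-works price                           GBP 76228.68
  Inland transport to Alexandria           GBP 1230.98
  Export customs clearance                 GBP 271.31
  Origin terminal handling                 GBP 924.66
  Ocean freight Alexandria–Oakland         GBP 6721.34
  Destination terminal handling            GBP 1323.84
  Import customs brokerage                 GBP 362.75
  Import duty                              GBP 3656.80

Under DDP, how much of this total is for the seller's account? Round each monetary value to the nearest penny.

DDP: the seller bears all costs including import duty.
Seller's account: goods 76228.68 + inland to port 1230.98 + export clearance 271.31 + origin terminal 924.66 + freight 6721.34 + destination terminal 1323.84 + brokerage 362.75 + duty 3656.80 = 90720.36
Buyer's account: 0.00

Seller's account: GBP 90720.36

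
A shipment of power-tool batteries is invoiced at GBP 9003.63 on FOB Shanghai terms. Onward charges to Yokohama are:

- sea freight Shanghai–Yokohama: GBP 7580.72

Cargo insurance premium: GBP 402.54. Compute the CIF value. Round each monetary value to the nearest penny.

CIF = FOB price + freight + insurance
CIF = 9003.63 + 7580.72 + 402.54 = 16986.89

CIF value: GBP 16986.89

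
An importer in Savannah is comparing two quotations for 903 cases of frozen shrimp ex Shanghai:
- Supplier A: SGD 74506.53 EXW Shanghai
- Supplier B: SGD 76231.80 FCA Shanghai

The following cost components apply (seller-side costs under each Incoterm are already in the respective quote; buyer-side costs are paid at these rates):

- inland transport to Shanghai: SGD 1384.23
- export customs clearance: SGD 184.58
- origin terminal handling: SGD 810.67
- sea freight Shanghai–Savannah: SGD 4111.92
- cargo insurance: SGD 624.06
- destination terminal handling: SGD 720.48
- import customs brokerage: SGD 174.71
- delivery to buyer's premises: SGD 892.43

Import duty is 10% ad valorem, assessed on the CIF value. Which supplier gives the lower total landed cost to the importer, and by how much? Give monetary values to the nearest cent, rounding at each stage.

Supplier A is cheaper by SGD 172.11

Supplier A (EXW):
CIF value = EXW price + inland to port + export clearance + origin terminal + freight + insurance = 74506.53 + 1384.23 + 184.58 + 810.67 + 4111.92 + 624.06 = 81621.99
Import duty = 81621.99 × 10% = 8162.20
Buyer bears (A): 1384.23 + 184.58 + 810.67 + 4111.92 + 624.06 + 720.48 + 174.71 + 892.43 = 8903.08
Landed cost (A) = invoice 74506.53 + 8903.08 + duty 8162.20 = 91571.81
Supplier B (FCA):
CIF value = FCA price + origin terminal + freight + insurance = 76231.80 + 810.67 + 4111.92 + 624.06 = 81778.45
Import duty = 81778.45 × 10% = 8177.85
Buyer bears (B): 810.67 + 4111.92 + 624.06 + 720.48 + 174.71 + 892.43 = 7334.27
Landed cost (B) = invoice 76231.80 + 7334.27 + duty 8177.85 = 91743.92
Difference = |91571.81 − 91743.92| = 172.11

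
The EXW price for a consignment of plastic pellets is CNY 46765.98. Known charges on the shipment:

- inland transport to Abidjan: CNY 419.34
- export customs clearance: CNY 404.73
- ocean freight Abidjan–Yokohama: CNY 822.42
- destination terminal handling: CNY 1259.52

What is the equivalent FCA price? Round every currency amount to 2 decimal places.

Not relevant to the conversion: freight, destination terminal — on the buyer under both terms; not part of either seller's price.
From EXW to FCA, the seller additionally bears: inland to port, export clearance.
FCA price = 46765.98 + 419.34 + 404.73 = 47590.05

FCA price: CNY 47590.05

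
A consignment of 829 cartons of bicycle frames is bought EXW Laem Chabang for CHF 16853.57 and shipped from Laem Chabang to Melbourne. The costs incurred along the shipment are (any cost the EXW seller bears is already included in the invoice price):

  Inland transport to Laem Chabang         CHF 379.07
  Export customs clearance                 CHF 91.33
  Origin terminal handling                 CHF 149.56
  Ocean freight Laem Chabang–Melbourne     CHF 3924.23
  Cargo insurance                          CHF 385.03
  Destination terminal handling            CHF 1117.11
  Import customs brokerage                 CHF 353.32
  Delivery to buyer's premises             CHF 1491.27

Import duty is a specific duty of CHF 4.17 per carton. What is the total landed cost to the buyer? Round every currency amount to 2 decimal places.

Total landed cost: CHF 28201.42

EXW: the seller makes goods available at their premises; the buyer bears all onward costs.
CIF value = EXW price + inland to port + export clearance + origin terminal + freight + insurance = 16853.57 + 379.07 + 91.33 + 149.56 + 3924.23 + 385.03 = 21782.79
Import duty = 829 × 4.17 = 3456.93
Buyer bears: inland to port 379.07 + export clearance 91.33 + origin terminal 149.56 + freight 3924.23 + insurance 385.03 + destination terminal 1117.11 + brokerage 353.32 + delivery 1491.27 + duty 3456.93 = 11347.85
Landed cost = invoice 16853.57 + 11347.85 = 28201.42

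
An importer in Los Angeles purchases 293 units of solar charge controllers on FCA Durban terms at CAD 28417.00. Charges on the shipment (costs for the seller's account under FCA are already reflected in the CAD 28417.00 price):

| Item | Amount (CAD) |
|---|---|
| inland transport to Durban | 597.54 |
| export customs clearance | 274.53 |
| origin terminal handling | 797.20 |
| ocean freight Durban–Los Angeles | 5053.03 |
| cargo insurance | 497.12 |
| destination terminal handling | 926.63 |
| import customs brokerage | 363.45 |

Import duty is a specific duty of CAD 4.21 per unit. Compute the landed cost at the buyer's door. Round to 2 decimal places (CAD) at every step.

FCA: the seller delivers export-cleared goods to the carrier; the buyer bears costs from that point.
Already in the invoice (seller's account under FCA): inland to port, export clearance — exclude.
CIF value = FCA price + origin terminal + freight + insurance = 28417.00 + 797.20 + 5053.03 + 497.12 = 34764.35
Import duty = 293 × 4.21 = 1233.53
Buyer bears: origin terminal 797.20 + freight 5053.03 + insurance 497.12 + destination terminal 926.63 + brokerage 363.45 + duty 1233.53 = 8870.96
Landed cost = invoice 28417.00 + 8870.96 = 37287.96

Total landed cost: CAD 37287.96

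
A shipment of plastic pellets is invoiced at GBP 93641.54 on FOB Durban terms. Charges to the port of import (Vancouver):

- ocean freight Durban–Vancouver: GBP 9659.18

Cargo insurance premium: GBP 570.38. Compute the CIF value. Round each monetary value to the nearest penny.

CIF value: GBP 103871.10

CIF = FOB price + freight + insurance
CIF = 93641.54 + 9659.18 + 570.38 = 103871.10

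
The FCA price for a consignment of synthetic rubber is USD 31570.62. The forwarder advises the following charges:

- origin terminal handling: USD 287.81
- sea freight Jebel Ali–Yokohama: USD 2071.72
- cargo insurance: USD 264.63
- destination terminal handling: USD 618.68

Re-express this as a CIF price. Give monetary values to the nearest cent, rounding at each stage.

Not relevant to the conversion: destination terminal — on the buyer under both terms; not part of either seller's price.
From FCA to CIF, the seller additionally bears: origin terminal, freight, insurance.
CIF price = 31570.62 + 287.81 + 2071.72 + 264.63 = 34194.78

CIF price: USD 34194.78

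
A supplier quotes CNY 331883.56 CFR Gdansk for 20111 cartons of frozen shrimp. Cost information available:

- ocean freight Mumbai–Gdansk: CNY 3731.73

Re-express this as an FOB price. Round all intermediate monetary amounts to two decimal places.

FOB price: CNY 328151.83

From CFR to FOB, the seller no longer bears: freight.
FOB price = 331883.56 − 3731.73 = 328151.83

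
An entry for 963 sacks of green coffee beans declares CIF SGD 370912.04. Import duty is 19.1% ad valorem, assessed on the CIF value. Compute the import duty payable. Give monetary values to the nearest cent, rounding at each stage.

Import duty = 370912.04 × 19.1% = 70844.20

Import duty: SGD 70844.20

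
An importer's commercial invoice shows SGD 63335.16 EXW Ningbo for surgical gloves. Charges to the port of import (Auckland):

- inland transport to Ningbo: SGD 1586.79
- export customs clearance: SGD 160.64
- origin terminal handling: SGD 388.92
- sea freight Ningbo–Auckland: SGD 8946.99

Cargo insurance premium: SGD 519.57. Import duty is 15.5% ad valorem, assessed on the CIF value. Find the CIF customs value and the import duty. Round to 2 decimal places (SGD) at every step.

CIF value: SGD 74938.07; import duty: SGD 11615.40

CIF = EXW price + pre-shipment costs + freight + insurance
CIF = 63335.16 + 1586.79 + 160.64 + 388.92 + 8946.99 + 519.57 = 74938.07
Import duty = 74938.07 × 15.5% = 11615.40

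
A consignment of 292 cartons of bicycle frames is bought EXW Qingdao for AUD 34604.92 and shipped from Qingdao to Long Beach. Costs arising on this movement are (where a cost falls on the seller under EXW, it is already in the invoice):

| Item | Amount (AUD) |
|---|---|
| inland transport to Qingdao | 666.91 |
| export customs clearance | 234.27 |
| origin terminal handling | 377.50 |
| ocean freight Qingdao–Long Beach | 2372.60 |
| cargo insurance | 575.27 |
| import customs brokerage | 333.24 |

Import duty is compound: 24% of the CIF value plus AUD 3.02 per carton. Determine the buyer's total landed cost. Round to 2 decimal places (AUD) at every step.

Total landed cost: AUD 49366.10

EXW: the seller makes goods available at their premises; the buyer bears all onward costs.
CIF value = EXW price + inland to port + export clearance + origin terminal + freight + insurance = 34604.92 + 666.91 + 234.27 + 377.50 + 2372.60 + 575.27 = 38831.47
Ad valorem component: 38831.47 × 24% = 9319.55
Specific component: 292 × 3.02 = 881.84
Import duty = 9319.55 + 881.84 = 10201.39
Buyer bears: inland to port 666.91 + export clearance 234.27 + origin terminal 377.50 + freight 2372.60 + insurance 575.27 + brokerage 333.24 + duty 10201.39 = 14761.18
Landed cost = invoice 34604.92 + 14761.18 = 49366.10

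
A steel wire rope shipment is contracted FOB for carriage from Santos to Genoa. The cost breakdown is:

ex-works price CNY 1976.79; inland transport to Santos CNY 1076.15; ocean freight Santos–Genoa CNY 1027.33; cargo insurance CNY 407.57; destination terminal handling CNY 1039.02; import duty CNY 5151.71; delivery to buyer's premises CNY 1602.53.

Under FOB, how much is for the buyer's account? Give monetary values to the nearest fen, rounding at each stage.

FOB: the seller bears costs until goods are on board at the origin port; the buyer bears freight, insurance and all costs thereafter.
Seller's account: goods 1976.79 + inland to port 1076.15 = 3052.94
Buyer's account: freight 1027.33 + insurance 407.57 + destination terminal 1039.02 + duty 5151.71 + delivery 1602.53 = 9228.16

Buyer's account: CNY 9228.16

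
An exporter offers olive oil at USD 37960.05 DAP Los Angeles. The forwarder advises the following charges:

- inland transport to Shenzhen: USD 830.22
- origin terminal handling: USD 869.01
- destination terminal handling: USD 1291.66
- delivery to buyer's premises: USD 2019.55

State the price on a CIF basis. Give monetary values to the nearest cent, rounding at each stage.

Not relevant to the conversion: inland to port, origin terminal — on the seller under both DAP and CIF; already in the DAP price and stays in the CIF price.
From DAP to CIF, the seller no longer bears: destination terminal, delivery.
CIF price = 37960.05 − 1291.66 − 2019.55 = 34648.84

CIF price: USD 34648.84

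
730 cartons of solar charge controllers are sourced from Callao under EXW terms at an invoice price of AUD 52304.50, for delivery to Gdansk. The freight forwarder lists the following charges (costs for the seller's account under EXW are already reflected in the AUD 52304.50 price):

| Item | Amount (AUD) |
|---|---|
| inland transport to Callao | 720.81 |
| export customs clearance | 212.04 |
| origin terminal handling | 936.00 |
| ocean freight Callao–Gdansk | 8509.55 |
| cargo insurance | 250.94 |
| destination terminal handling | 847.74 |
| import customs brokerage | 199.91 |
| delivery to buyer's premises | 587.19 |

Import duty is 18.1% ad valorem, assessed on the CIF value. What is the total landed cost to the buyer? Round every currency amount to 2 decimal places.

EXW: the seller makes goods available at their premises; the buyer bears all onward costs.
CIF value = EXW price + inland to port + export clearance + origin terminal + freight + insurance = 52304.50 + 720.81 + 212.04 + 936.00 + 8509.55 + 250.94 = 62933.84
Import duty = 62933.84 × 18.1% = 11391.03
Buyer bears: inland to port 720.81 + export clearance 212.04 + origin terminal 936.00 + freight 8509.55 + insurance 250.94 + destination terminal 847.74 + brokerage 199.91 + delivery 587.19 + duty 11391.03 = 23655.21
Landed cost = invoice 52304.50 + 23655.21 = 75959.71

Total landed cost: AUD 75959.71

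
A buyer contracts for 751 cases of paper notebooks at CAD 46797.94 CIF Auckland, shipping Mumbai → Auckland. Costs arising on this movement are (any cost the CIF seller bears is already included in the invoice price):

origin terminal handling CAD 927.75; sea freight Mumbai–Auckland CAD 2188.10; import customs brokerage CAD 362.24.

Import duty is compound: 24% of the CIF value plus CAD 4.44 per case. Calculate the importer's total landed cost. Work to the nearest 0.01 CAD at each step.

Total landed cost: CAD 61726.13

CIF: the seller pays costs through ocean freight and marine insurance to the destination port.
Already in the invoice (seller's account under CIF): origin terminal, freight — exclude.
The CIF price already equals the CIF value: 46797.94
Ad valorem component: 46797.94 × 24% = 11231.51
Specific component: 751 × 4.44 = 3334.44
Import duty = 11231.51 + 3334.44 = 14565.95
Buyer bears: brokerage 362.24 + duty 14565.95 = 14928.19
Landed cost = invoice 46797.94 + 14928.19 = 61726.13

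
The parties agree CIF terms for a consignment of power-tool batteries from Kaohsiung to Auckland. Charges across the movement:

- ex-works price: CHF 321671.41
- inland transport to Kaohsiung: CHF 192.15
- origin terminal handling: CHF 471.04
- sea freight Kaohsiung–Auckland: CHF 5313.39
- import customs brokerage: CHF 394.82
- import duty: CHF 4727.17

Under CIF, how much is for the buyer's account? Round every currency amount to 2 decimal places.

Buyer's account: CHF 5121.99

CIF: the seller pays costs through ocean freight and marine insurance to the destination port.
Seller's account: goods 321671.41 + inland to port 192.15 + origin terminal 471.04 + freight 5313.39 = 327647.99
Buyer's account: brokerage 394.82 + duty 4727.17 = 5121.99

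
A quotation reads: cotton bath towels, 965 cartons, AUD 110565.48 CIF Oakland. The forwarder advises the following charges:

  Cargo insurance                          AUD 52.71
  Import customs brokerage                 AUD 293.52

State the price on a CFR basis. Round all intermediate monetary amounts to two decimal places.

CFR price: AUD 110512.77

Not relevant to the conversion: brokerage — on the buyer under both terms; not part of either seller's price.
From CIF to CFR, the seller no longer bears: insurance.
CFR price = 110565.48 − 52.71 = 110512.77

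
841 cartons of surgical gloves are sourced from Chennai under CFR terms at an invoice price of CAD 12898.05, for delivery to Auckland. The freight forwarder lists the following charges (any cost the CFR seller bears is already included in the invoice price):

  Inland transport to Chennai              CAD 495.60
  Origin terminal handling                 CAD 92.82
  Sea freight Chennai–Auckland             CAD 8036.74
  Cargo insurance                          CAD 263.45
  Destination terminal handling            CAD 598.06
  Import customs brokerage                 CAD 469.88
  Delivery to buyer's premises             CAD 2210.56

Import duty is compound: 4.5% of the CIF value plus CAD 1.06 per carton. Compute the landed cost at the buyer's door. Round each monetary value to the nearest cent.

Total landed cost: CAD 17923.73

CFR: the seller pays costs through ocean freight to the destination port, but not insurance.
Already in the invoice (seller's account under CFR): inland to port, origin terminal, freight — exclude.
CIF value = CFR price + insurance = 12898.05 + 263.45 = 13161.50
Ad valorem component: 13161.50 × 4.5% = 592.27
Specific component: 841 × 1.06 = 891.46
Import duty = 592.27 + 891.46 = 1483.73
Buyer bears: insurance 263.45 + destination terminal 598.06 + brokerage 469.88 + delivery 2210.56 + duty 1483.73 = 5025.68
Landed cost = invoice 12898.05 + 5025.68 = 17923.73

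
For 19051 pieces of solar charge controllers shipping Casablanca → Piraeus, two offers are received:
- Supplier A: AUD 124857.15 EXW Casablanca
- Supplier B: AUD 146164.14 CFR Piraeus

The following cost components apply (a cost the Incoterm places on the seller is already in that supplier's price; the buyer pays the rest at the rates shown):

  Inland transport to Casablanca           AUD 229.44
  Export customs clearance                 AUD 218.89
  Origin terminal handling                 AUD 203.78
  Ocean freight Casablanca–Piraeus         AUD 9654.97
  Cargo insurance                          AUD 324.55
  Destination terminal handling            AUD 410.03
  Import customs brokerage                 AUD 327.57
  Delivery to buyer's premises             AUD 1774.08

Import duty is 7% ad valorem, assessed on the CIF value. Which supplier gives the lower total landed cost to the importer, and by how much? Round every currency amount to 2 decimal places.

Supplier A (EXW):
CIF value = EXW price + inland to port + export clearance + origin terminal + freight + insurance = 124857.15 + 229.44 + 218.89 + 203.78 + 9654.97 + 324.55 = 135488.78
Import duty = 135488.78 × 7% = 9484.21
Buyer bears (A): 229.44 + 218.89 + 203.78 + 9654.97 + 324.55 + 410.03 + 327.57 + 1774.08 = 13143.31
Landed cost (A) = invoice 124857.15 + 13143.31 + duty 9484.21 = 147484.67
Supplier B (CFR):
CIF value = CFR price + insurance = 146164.14 + 324.55 = 146488.69
Import duty = 146488.69 × 7% = 10254.21
Buyer bears (B): 324.55 + 410.03 + 327.57 + 1774.08 = 2836.23
Landed cost (B) = invoice 146164.14 + 2836.23 + duty 10254.21 = 159254.58
Difference = |147484.67 − 159254.58| = 11769.91

Supplier A is cheaper by AUD 11769.91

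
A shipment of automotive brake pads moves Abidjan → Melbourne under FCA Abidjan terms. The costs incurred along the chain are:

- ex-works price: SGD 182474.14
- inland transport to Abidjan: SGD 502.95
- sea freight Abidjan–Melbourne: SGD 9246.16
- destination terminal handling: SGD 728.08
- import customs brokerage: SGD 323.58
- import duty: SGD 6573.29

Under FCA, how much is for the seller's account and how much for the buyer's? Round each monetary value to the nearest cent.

Seller: SGD 182977.09; buyer: SGD 16871.11

FCA: the seller delivers export-cleared goods to the carrier; the buyer bears costs from that point.
Seller's account: goods 182474.14 + inland to port 502.95 = 182977.09
Buyer's account: freight 9246.16 + destination terminal 728.08 + brokerage 323.58 + duty 6573.29 = 16871.11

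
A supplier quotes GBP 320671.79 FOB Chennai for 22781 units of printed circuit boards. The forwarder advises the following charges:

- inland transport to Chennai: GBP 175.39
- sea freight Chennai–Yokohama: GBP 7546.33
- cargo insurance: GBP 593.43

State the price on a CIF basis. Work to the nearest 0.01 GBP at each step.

Not relevant to the conversion: inland to port — on the seller under both FOB and CIF; already in the FOB price and stays in the CIF price.
From FOB to CIF, the seller additionally bears: freight, insurance.
CIF price = 320671.79 + 7546.33 + 593.43 = 328811.55

CIF price: GBP 328811.55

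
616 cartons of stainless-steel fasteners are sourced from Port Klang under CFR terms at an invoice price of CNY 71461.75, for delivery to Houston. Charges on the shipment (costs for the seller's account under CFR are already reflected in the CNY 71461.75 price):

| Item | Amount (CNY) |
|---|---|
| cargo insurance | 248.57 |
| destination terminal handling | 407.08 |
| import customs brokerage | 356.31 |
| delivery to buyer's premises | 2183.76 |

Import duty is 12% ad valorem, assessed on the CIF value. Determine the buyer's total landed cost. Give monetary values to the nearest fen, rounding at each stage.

CFR: the seller pays costs through ocean freight to the destination port, but not insurance.
CIF value = CFR price + insurance = 71461.75 + 248.57 = 71710.32
Import duty = 71710.32 × 12% = 8605.24
Buyer bears: insurance 248.57 + destination terminal 407.08 + brokerage 356.31 + delivery 2183.76 + duty 8605.24 = 11800.96
Landed cost = invoice 71461.75 + 11800.96 = 83262.71

Total landed cost: CNY 83262.71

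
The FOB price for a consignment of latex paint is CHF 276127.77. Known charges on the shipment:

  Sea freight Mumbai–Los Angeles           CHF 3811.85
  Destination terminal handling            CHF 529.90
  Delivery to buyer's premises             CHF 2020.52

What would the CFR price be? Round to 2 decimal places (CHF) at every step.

Not relevant to the conversion: destination terminal, delivery — on the buyer under both terms; not part of either seller's price.
From FOB to CFR, the seller additionally bears: freight.
CFR price = 276127.77 + 3811.85 = 279939.62

CFR price: CHF 279939.62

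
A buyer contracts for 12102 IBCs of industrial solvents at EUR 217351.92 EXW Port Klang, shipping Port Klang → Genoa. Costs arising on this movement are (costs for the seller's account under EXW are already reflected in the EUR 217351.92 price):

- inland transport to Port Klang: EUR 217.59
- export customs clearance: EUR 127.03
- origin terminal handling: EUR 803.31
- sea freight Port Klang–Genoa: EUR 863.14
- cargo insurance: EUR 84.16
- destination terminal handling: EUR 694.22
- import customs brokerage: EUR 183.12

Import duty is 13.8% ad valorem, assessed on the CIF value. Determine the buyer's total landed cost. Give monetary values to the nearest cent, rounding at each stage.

EXW: the seller makes goods available at their premises; the buyer bears all onward costs.
CIF value = EXW price + inland to port + export clearance + origin terminal + freight + insurance = 217351.92 + 217.59 + 127.03 + 803.31 + 863.14 + 84.16 = 219447.15
Import duty = 219447.15 × 13.8% = 30283.71
Buyer bears: inland to port 217.59 + export clearance 127.03 + origin terminal 803.31 + freight 863.14 + insurance 84.16 + destination terminal 694.22 + brokerage 183.12 + duty 30283.71 = 33256.28
Landed cost = invoice 217351.92 + 33256.28 = 250608.20

Total landed cost: EUR 250608.20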